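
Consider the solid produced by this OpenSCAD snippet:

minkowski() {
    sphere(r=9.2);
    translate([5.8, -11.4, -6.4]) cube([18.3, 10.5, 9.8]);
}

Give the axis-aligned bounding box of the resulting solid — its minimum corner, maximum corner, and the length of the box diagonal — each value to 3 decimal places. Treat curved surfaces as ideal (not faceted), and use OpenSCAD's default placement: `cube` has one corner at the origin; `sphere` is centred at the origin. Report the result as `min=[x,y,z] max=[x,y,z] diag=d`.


A = translate([5.8, -11.4, -6.4]) cube([18.3, 10.5, 9.8]) → bbox [5.8,-11.4,-6.4] .. [24.1,-0.9,3.4]
B = sphere(r=9.2) → bbox [-9.2,-9.2,-9.2] .. [9.2,9.2,9.2]
lo = A.lo+B.lo = [5.8-9.2, -11.4-9.2, -6.4-9.2] = [-3.400,-20.600,-15.600]
hi = A.hi+B.hi = [24.1+9.2, -0.9+9.2, 3.4+9.2] = [33.300,8.300,12.600]
diag = √(36.7²+28.9²+28.2²) = √2977.34 = 54.565

min=[-3.400,-20.600,-15.600] max=[33.300,8.300,12.600] diag=54.565


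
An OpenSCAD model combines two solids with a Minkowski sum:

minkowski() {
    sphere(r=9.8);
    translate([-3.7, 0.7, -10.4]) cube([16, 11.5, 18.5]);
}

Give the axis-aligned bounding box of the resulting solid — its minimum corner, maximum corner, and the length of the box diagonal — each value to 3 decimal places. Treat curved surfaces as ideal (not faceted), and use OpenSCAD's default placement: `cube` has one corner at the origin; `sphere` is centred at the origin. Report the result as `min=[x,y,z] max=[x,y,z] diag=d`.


A = translate([-3.7, 0.7, -10.4]) cube([16, 11.5, 18.5]) → bbox [-3.7,0.7,-10.4] .. [12.3,12.2,8.1]
B = sphere(r=9.8) → bbox [-9.8,-9.8,-9.8] .. [9.8,9.8,9.8]
lo = A.lo+B.lo = [-3.7-9.8, 0.7-9.8, -10.4-9.8] = [-13.500,-9.100,-20.200]
hi = A.hi+B.hi = [12.3+9.8, 12.2+9.8, 8.1+9.8] = [22.100,22.000,17.900]
diag = √(35.6²+31.1²+38.1²) = √3686.18 = 60.714

min=[-13.500,-9.100,-20.200] max=[22.100,22.000,17.900] diag=60.714


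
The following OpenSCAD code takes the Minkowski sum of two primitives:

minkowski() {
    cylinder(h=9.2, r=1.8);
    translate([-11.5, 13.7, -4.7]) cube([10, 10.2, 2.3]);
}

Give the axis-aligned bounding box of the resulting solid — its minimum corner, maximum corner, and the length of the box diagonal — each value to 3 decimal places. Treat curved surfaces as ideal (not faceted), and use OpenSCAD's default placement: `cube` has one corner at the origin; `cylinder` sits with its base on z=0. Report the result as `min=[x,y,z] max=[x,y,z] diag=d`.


min=[-13.300,11.900,-4.700] max=[0.300,25.700,6.800] diag=22.531

A = translate([-11.5, 13.7, -4.7]) cube([10, 10.2, 2.3]) → bbox [-11.5,13.7,-4.7] .. [-1.5,23.9,-2.4]
B = cylinder(h=9.2, r=1.8) → bbox [-1.8,-1.8,0] .. [1.8,1.8,9.2]
lo = A.lo+B.lo = [-11.5-1.8, 13.7-1.8, -4.7+0] = [-13.300,11.900,-4.700]
hi = A.hi+B.hi = [-1.5+1.8, 23.9+1.8, -2.4+9.2] = [0.300,25.700,6.800]
diag = √(13.6²+13.8²+11.5²) = √507.65 = 22.531


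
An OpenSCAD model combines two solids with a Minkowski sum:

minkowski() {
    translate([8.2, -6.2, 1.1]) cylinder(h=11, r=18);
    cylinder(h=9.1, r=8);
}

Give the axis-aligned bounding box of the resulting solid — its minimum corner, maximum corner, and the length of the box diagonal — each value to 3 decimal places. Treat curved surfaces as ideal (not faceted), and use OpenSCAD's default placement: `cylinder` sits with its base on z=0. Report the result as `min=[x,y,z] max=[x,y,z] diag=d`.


min=[-17.800,-32.200,1.100] max=[34.200,19.800,21.200] diag=76.237

A = translate([8.2, -6.2, 1.1]) cylinder(h=11, r=18) → bbox [-9.8,-24.2,1.1] .. [26.2,11.8,12.1]
B = cylinder(h=9.1, r=8) → bbox [-8,-8,0] .. [8,8,9.1]
lo = A.lo+B.lo = [-9.8-8, -24.2-8, 1.1+0] = [-17.800,-32.200,1.100]
hi = A.hi+B.hi = [26.2+8, 11.8+8, 12.1+9.1] = [34.200,19.800,21.200]
diag = √(52²+52²+20.1²) = √5812.01 = 76.237


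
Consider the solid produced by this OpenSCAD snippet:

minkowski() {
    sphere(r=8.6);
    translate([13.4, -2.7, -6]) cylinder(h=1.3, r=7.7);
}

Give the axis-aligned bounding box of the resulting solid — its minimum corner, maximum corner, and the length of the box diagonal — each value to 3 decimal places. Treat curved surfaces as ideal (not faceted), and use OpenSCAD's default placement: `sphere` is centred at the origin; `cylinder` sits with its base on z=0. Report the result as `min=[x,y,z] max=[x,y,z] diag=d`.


min=[-2.900,-19.000,-14.600] max=[29.700,13.600,3.900] diag=49.677

A = translate([13.4, -2.7, -6]) cylinder(h=1.3, r=7.7) → bbox [5.7,-10.4,-6] .. [21.1,5,-4.7]
B = sphere(r=8.6) → bbox [-8.6,-8.6,-8.6] .. [8.6,8.6,8.6]
lo = A.lo+B.lo = [5.7-8.6, -10.4-8.6, -6-8.6] = [-2.900,-19.000,-14.600]
hi = A.hi+B.hi = [21.1+8.6, 5+8.6, -4.7+8.6] = [29.700,13.600,3.900]
diag = √(32.6²+32.6²+18.5²) = √2467.77 = 49.677


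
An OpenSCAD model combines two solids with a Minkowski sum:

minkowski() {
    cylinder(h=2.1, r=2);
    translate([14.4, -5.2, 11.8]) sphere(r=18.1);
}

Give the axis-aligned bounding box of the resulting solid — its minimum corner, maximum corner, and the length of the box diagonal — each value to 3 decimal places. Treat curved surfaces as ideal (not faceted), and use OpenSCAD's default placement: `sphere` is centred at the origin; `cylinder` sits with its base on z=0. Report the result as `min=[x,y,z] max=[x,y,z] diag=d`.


min=[-5.700,-25.300,-6.300] max=[34.500,14.900,32.000] diag=68.549

A = translate([14.4, -5.2, 11.8]) sphere(r=18.1) → bbox [-3.7,-23.3,-6.3] .. [32.5,12.9,29.9]
B = cylinder(h=2.1, r=2) → bbox [-2,-2,0] .. [2,2,2.1]
lo = A.lo+B.lo = [-3.7-2, -23.3-2, -6.3+0] = [-5.700,-25.300,-6.300]
hi = A.hi+B.hi = [32.5+2, 12.9+2, 29.9+2.1] = [34.500,14.900,32.000]
diag = √(40.2²+40.2²+38.3²) = √4698.97 = 68.549


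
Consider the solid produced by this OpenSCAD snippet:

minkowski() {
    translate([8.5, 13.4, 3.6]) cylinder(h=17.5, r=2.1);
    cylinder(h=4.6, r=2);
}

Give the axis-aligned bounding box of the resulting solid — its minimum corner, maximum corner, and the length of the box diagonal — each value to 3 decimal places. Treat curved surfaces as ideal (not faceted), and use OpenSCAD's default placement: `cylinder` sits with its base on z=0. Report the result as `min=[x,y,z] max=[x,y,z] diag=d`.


A = translate([8.5, 13.4, 3.6]) cylinder(h=17.5, r=2.1) → bbox [6.4,11.3,3.6] .. [10.6,15.5,21.1]
B = cylinder(h=4.6, r=2) → bbox [-2,-2,0] .. [2,2,4.6]
lo = A.lo+B.lo = [6.4-2, 11.3-2, 3.6+0] = [4.400,9.300,3.600]
hi = A.hi+B.hi = [10.6+2, 15.5+2, 21.1+4.6] = [12.600,17.500,25.700]
diag = √(8.2²+8.2²+22.1²) = √622.89 = 24.958

min=[4.400,9.300,3.600] max=[12.600,17.500,25.700] diag=24.958


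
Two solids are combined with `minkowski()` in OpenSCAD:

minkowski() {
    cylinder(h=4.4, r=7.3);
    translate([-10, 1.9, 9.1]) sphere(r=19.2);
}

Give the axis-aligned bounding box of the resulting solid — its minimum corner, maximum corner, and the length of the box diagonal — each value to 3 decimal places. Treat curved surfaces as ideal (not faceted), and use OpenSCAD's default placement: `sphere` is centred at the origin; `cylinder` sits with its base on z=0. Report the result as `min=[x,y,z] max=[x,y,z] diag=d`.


A = translate([-10, 1.9, 9.1]) sphere(r=19.2) → bbox [-29.2,-17.3,-10.1] .. [9.2,21.1,28.3]
B = cylinder(h=4.4, r=7.3) → bbox [-7.3,-7.3,0] .. [7.3,7.3,4.4]
lo = A.lo+B.lo = [-29.2-7.3, -17.3-7.3, -10.1+0] = [-36.500,-24.600,-10.100]
hi = A.hi+B.hi = [9.2+7.3, 21.1+7.3, 28.3+4.4] = [16.500,28.400,32.700]
diag = √(53²+53²+42.8²) = √7449.84 = 86.312

min=[-36.500,-24.600,-10.100] max=[16.500,28.400,32.700] diag=86.312


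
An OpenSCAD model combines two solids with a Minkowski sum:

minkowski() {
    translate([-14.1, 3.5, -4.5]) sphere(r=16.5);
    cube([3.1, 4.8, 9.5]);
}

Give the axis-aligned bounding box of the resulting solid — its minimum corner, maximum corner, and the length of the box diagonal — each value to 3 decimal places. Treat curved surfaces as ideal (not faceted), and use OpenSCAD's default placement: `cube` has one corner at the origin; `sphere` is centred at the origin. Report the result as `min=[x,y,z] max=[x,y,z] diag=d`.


A = translate([-14.1, 3.5, -4.5]) sphere(r=16.5) → bbox [-30.6,-13,-21] .. [2.4,20,12]
B = cube([3.1, 4.8, 9.5]) → bbox [0,0,0] .. [3.1,4.8,9.5]
lo = A.lo+B.lo = [-30.6+0, -13+0, -21+0] = [-30.600,-13.000,-21.000]
hi = A.hi+B.hi = [2.4+3.1, 20+4.8, 12+9.5] = [5.500,24.800,21.500]
diag = √(36.1²+37.8²+42.5²) = √4538.3 = 67.367

min=[-30.600,-13.000,-21.000] max=[5.500,24.800,21.500] diag=67.367


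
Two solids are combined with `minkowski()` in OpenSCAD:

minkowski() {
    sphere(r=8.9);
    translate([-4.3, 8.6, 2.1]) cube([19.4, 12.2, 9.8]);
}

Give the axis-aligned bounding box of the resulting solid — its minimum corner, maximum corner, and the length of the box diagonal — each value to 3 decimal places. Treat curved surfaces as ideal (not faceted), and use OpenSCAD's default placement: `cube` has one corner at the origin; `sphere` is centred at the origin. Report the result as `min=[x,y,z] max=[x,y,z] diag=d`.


min=[-13.200,-0.300,-6.800] max=[24.000,29.700,20.800] diag=55.187

A = translate([-4.3, 8.6, 2.1]) cube([19.4, 12.2, 9.8]) → bbox [-4.3,8.6,2.1] .. [15.1,20.8,11.9]
B = sphere(r=8.9) → bbox [-8.9,-8.9,-8.9] .. [8.9,8.9,8.9]
lo = A.lo+B.lo = [-4.3-8.9, 8.6-8.9, 2.1-8.9] = [-13.200,-0.300,-6.800]
hi = A.hi+B.hi = [15.1+8.9, 20.8+8.9, 11.9+8.9] = [24.000,29.700,20.800]
diag = √(37.2²+30²+27.6²) = √3045.6 = 55.187


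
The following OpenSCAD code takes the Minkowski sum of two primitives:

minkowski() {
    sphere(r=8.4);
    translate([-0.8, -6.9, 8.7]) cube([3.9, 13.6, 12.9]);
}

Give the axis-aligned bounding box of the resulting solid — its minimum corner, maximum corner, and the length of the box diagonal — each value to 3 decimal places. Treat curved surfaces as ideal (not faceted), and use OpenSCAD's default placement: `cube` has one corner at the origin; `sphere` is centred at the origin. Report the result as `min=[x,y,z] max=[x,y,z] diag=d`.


A = translate([-0.8, -6.9, 8.7]) cube([3.9, 13.6, 12.9]) → bbox [-0.8,-6.9,8.7] .. [3.1,6.7,21.6]
B = sphere(r=8.4) → bbox [-8.4,-8.4,-8.4] .. [8.4,8.4,8.4]
lo = A.lo+B.lo = [-0.8-8.4, -6.9-8.4, 8.7-8.4] = [-9.200,-15.300,0.300]
hi = A.hi+B.hi = [3.1+8.4, 6.7+8.4, 21.6+8.4] = [11.500,15.100,30.000]
diag = √(20.7²+30.4²+29.7²) = √2234.74 = 47.273

min=[-9.200,-15.300,0.300] max=[11.500,15.100,30.000] diag=47.273


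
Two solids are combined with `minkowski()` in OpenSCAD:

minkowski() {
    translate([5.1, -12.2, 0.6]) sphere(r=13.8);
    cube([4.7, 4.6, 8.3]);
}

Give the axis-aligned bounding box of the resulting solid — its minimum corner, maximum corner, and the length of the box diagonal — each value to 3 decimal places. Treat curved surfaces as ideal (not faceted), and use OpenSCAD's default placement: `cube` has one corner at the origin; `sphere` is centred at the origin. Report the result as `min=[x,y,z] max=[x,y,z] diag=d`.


A = translate([5.1, -12.2, 0.6]) sphere(r=13.8) → bbox [-8.7,-26,-13.2] .. [18.9,1.6,14.4]
B = cube([4.7, 4.6, 8.3]) → bbox [0,0,0] .. [4.7,4.6,8.3]
lo = A.lo+B.lo = [-8.7+0, -26+0, -13.2+0] = [-8.700,-26.000,-13.200]
hi = A.hi+B.hi = [18.9+4.7, 1.6+4.6, 14.4+8.3] = [23.600,6.200,22.700]
diag = √(32.3²+32.2²+35.9²) = √3368.94 = 58.043

min=[-8.700,-26.000,-13.200] max=[23.600,6.200,22.700] diag=58.043


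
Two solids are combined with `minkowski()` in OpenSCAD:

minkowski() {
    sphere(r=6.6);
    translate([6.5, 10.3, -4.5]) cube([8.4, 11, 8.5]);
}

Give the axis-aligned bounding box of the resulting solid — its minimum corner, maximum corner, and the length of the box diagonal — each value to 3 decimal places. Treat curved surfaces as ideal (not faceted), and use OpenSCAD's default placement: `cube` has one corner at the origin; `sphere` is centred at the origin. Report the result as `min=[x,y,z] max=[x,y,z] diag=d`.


A = translate([6.5, 10.3, -4.5]) cube([8.4, 11, 8.5]) → bbox [6.5,10.3,-4.5] .. [14.9,21.3,4]
B = sphere(r=6.6) → bbox [-6.6,-6.6,-6.6] .. [6.6,6.6,6.6]
lo = A.lo+B.lo = [6.5-6.6, 10.3-6.6, -4.5-6.6] = [-0.100,3.700,-11.100]
hi = A.hi+B.hi = [14.9+6.6, 21.3+6.6, 4+6.6] = [21.500,27.900,10.600]
diag = √(21.6²+24.2²+21.7²) = √1523.09 = 39.027

min=[-0.100,3.700,-11.100] max=[21.500,27.900,10.600] diag=39.027


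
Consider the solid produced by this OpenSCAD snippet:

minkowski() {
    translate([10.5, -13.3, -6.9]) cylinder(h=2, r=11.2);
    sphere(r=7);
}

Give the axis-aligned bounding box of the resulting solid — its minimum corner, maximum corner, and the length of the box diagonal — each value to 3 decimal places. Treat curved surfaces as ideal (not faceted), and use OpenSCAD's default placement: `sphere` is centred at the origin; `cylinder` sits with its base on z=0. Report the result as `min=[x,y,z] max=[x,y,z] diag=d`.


A = translate([10.5, -13.3, -6.9]) cylinder(h=2, r=11.2) → bbox [-0.7,-24.5,-6.9] .. [21.7,-2.1,-4.9]
B = sphere(r=7) → bbox [-7,-7,-7] .. [7,7,7]
lo = A.lo+B.lo = [-0.7-7, -24.5-7, -6.9-7] = [-7.700,-31.500,-13.900]
hi = A.hi+B.hi = [21.7+7, -2.1+7, -4.9+7] = [28.700,4.900,2.100]
diag = √(36.4²+36.4²+16²) = √2905.92 = 53.907

min=[-7.700,-31.500,-13.900] max=[28.700,4.900,2.100] diag=53.907


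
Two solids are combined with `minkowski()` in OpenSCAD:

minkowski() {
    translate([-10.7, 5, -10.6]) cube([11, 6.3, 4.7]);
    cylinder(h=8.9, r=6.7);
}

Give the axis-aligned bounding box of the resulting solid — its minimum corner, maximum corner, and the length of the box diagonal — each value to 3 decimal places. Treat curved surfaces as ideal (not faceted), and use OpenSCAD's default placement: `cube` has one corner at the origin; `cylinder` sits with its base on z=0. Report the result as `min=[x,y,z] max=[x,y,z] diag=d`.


A = translate([-10.7, 5, -10.6]) cube([11, 6.3, 4.7]) → bbox [-10.7,5,-10.6] .. [0.3,11.3,-5.9]
B = cylinder(h=8.9, r=6.7) → bbox [-6.7,-6.7,0] .. [6.7,6.7,8.9]
lo = A.lo+B.lo = [-10.7-6.7, 5-6.7, -10.6+0] = [-17.400,-1.700,-10.600]
hi = A.hi+B.hi = [0.3+6.7, 11.3+6.7, -5.9+8.9] = [7.000,18.000,3.000]
diag = √(24.4²+19.7²+13.6²) = √1168.41 = 34.182

min=[-17.400,-1.700,-10.600] max=[7.000,18.000,3.000] diag=34.182


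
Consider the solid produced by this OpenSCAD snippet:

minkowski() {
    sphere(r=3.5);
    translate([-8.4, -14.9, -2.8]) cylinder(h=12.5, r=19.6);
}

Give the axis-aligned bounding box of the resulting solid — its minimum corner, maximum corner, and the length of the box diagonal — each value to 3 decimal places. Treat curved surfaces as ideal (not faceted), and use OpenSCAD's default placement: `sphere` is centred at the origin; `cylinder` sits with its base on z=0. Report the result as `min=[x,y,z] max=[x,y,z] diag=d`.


A = translate([-8.4, -14.9, -2.8]) cylinder(h=12.5, r=19.6) → bbox [-28,-34.5,-2.8] .. [11.2,4.7,9.7]
B = sphere(r=3.5) → bbox [-3.5,-3.5,-3.5] .. [3.5,3.5,3.5]
lo = A.lo+B.lo = [-28-3.5, -34.5-3.5, -2.8-3.5] = [-31.500,-38.000,-6.300]
hi = A.hi+B.hi = [11.2+3.5, 4.7+3.5, 9.7+3.5] = [14.700,8.200,13.200]
diag = √(46.2²+46.2²+19.5²) = √4649.13 = 68.185

min=[-31.500,-38.000,-6.300] max=[14.700,8.200,13.200] diag=68.185


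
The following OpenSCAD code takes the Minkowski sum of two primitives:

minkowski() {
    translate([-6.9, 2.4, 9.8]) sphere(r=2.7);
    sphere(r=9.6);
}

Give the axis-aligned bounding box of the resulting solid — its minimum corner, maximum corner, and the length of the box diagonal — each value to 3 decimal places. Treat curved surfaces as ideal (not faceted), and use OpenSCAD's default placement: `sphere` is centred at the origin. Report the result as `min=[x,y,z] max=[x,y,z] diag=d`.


A = translate([-6.9, 2.4, 9.8]) sphere(r=2.7) → bbox [-9.6,-0.3,7.1] .. [-4.2,5.1,12.5]
B = sphere(r=9.6) → bbox [-9.6,-9.6,-9.6] .. [9.6,9.6,9.6]
lo = A.lo+B.lo = [-9.6-9.6, -0.3-9.6, 7.1-9.6] = [-19.200,-9.900,-2.500]
hi = A.hi+B.hi = [-4.2+9.6, 5.1+9.6, 12.5+9.6] = [5.400,14.700,22.100]
diag = √(24.6²+24.6²+24.6²) = √1815.48 = 42.608

min=[-19.200,-9.900,-2.500] max=[5.400,14.700,22.100] diag=42.608


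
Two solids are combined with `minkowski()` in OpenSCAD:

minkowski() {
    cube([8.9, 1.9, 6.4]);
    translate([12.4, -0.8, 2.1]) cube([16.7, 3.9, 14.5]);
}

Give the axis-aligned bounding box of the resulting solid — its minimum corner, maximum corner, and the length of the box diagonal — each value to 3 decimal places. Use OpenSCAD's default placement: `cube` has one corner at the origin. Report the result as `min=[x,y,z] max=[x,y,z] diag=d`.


min=[12.400,-0.800,2.100] max=[38.000,5.000,23.000] diag=33.553

A = translate([12.4, -0.8, 2.1]) cube([16.7, 3.9, 14.5]) → bbox [12.4,-0.8,2.1] .. [29.1,3.1,16.6]
B = cube([8.9, 1.9, 6.4]) → bbox [0,0,0] .. [8.9,1.9,6.4]
lo = A.lo+B.lo = [12.4+0, -0.8+0, 2.1+0] = [12.400,-0.800,2.100]
hi = A.hi+B.hi = [29.1+8.9, 3.1+1.9, 16.6+6.4] = [38.000,5.000,23.000]
diag = √(25.6²+5.8²+20.9²) = √1125.81 = 33.553


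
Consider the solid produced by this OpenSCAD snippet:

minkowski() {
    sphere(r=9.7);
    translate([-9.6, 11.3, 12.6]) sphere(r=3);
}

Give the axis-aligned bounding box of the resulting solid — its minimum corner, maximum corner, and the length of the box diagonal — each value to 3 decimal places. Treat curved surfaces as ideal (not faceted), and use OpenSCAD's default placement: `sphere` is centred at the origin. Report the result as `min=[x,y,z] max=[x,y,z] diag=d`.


min=[-22.300,-1.400,-0.100] max=[3.100,24.000,25.300] diag=43.994

A = translate([-9.6, 11.3, 12.6]) sphere(r=3) → bbox [-12.6,8.3,9.6] .. [-6.6,14.3,15.6]
B = sphere(r=9.7) → bbox [-9.7,-9.7,-9.7] .. [9.7,9.7,9.7]
lo = A.lo+B.lo = [-12.6-9.7, 8.3-9.7, 9.6-9.7] = [-22.300,-1.400,-0.100]
hi = A.hi+B.hi = [-6.6+9.7, 14.3+9.7, 15.6+9.7] = [3.100,24.000,25.300]
diag = √(25.4²+25.4²+25.4²) = √1935.48 = 43.994


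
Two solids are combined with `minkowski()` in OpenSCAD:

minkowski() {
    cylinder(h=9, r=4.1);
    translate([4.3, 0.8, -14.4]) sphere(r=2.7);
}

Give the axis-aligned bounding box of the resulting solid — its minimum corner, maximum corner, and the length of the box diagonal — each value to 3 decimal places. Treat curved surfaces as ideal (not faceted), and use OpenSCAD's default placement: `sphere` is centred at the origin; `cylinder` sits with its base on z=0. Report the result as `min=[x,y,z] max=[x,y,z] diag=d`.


A = translate([4.3, 0.8, -14.4]) sphere(r=2.7) → bbox [1.6,-1.9,-17.1] .. [7,3.5,-11.7]
B = cylinder(h=9, r=4.1) → bbox [-4.1,-4.1,0] .. [4.1,4.1,9]
lo = A.lo+B.lo = [1.6-4.1, -1.9-4.1, -17.1+0] = [-2.500,-6.000,-17.100]
hi = A.hi+B.hi = [7+4.1, 3.5+4.1, -11.7+9] = [11.100,7.600,-2.700]
diag = √(13.6²+13.6²+14.4²) = √577.28 = 24.027

min=[-2.500,-6.000,-17.100] max=[11.100,7.600,-2.700] diag=24.027


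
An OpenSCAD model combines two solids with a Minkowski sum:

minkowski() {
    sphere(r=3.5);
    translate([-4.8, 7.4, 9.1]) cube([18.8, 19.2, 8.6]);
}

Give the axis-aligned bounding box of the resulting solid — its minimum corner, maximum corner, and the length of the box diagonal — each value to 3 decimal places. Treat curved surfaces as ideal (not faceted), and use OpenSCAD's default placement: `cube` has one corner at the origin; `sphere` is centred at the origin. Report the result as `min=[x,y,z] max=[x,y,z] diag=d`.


A = translate([-4.8, 7.4, 9.1]) cube([18.8, 19.2, 8.6]) → bbox [-4.8,7.4,9.1] .. [14,26.6,17.7]
B = sphere(r=3.5) → bbox [-3.5,-3.5,-3.5] .. [3.5,3.5,3.5]
lo = A.lo+B.lo = [-4.8-3.5, 7.4-3.5, 9.1-3.5] = [-8.300,3.900,5.600]
hi = A.hi+B.hi = [14+3.5, 26.6+3.5, 17.7+3.5] = [17.500,30.100,21.200]
diag = √(25.8²+26.2²+15.6²) = √1595.44 = 39.943

min=[-8.300,3.900,5.600] max=[17.500,30.100,21.200] diag=39.943


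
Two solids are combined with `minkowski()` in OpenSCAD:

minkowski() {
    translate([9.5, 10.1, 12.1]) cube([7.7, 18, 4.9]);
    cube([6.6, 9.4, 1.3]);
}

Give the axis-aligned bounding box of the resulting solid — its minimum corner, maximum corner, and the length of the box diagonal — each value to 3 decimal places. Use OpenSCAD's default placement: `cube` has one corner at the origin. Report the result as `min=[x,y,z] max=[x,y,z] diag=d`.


A = translate([9.5, 10.1, 12.1]) cube([7.7, 18, 4.9]) → bbox [9.5,10.1,12.1] .. [17.2,28.1,17]
B = cube([6.6, 9.4, 1.3]) → bbox [0,0,0] .. [6.6,9.4,1.3]
lo = A.lo+B.lo = [9.5+0, 10.1+0, 12.1+0] = [9.500,10.100,12.100]
hi = A.hi+B.hi = [17.2+6.6, 28.1+9.4, 17+1.3] = [23.800,37.500,18.300]
diag = √(14.3²+27.4²+6.2²) = √993.69 = 31.523

min=[9.500,10.100,12.100] max=[23.800,37.500,18.300] diag=31.523


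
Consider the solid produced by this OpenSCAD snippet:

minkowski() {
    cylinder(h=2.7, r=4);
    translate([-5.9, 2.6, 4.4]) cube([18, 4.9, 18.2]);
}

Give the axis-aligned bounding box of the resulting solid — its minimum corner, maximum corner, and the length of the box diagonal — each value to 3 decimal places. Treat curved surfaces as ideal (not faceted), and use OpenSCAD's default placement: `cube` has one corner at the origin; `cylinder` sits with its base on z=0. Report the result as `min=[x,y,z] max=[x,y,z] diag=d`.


A = translate([-5.9, 2.6, 4.4]) cube([18, 4.9, 18.2]) → bbox [-5.9,2.6,4.4] .. [12.1,7.5,22.6]
B = cylinder(h=2.7, r=4) → bbox [-4,-4,0] .. [4,4,2.7]
lo = A.lo+B.lo = [-5.9-4, 2.6-4, 4.4+0] = [-9.900,-1.400,4.400]
hi = A.hi+B.hi = [12.1+4, 7.5+4, 22.6+2.7] = [16.100,11.500,25.300]
diag = √(26²+12.9²+20.9²) = √1279.22 = 35.766

min=[-9.900,-1.400,4.400] max=[16.100,11.500,25.300] diag=35.766


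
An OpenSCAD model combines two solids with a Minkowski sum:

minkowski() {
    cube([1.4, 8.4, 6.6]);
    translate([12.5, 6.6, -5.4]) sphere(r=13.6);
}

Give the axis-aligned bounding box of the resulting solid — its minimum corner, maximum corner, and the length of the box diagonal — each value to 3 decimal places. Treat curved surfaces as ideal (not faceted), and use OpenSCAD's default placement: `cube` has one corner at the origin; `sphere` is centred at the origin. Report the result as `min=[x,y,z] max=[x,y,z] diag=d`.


min=[-1.100,-7.000,-19.000] max=[27.500,28.600,14.800] diag=56.813

A = translate([12.5, 6.6, -5.4]) sphere(r=13.6) → bbox [-1.1,-7,-19] .. [26.1,20.2,8.2]
B = cube([1.4, 8.4, 6.6]) → bbox [0,0,0] .. [1.4,8.4,6.6]
lo = A.lo+B.lo = [-1.1+0, -7+0, -19+0] = [-1.100,-7.000,-19.000]
hi = A.hi+B.hi = [26.1+1.4, 20.2+8.4, 8.2+6.6] = [27.500,28.600,14.800]
diag = √(28.6²+35.6²+33.8²) = √3227.76 = 56.813


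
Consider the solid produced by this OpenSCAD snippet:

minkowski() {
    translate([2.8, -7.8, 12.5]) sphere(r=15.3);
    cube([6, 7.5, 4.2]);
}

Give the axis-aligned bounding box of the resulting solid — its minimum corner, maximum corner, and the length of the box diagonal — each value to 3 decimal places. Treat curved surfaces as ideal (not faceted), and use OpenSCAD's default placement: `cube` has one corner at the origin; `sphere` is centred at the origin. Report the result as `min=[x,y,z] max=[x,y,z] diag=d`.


min=[-12.500,-23.100,-2.800] max=[24.100,15.000,32.000] diag=63.263

A = translate([2.8, -7.8, 12.5]) sphere(r=15.3) → bbox [-12.5,-23.1,-2.8] .. [18.1,7.5,27.8]
B = cube([6, 7.5, 4.2]) → bbox [0,0,0] .. [6,7.5,4.2]
lo = A.lo+B.lo = [-12.5+0, -23.1+0, -2.8+0] = [-12.500,-23.100,-2.800]
hi = A.hi+B.hi = [18.1+6, 7.5+7.5, 27.8+4.2] = [24.100,15.000,32.000]
diag = √(36.6²+38.1²+34.8²) = √4002.21 = 63.263


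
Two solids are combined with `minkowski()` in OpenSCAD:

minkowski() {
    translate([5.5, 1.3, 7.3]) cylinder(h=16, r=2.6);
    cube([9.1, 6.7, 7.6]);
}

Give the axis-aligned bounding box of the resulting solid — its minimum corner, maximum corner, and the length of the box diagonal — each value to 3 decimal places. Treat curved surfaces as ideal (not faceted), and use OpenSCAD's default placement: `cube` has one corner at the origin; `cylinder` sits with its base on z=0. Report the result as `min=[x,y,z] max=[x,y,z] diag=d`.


A = translate([5.5, 1.3, 7.3]) cylinder(h=16, r=2.6) → bbox [2.9,-1.3,7.3] .. [8.1,3.9,23.3]
B = cube([9.1, 6.7, 7.6]) → bbox [0,0,0] .. [9.1,6.7,7.6]
lo = A.lo+B.lo = [2.9+0, -1.3+0, 7.3+0] = [2.900,-1.300,7.300]
hi = A.hi+B.hi = [8.1+9.1, 3.9+6.7, 23.3+7.6] = [17.200,10.600,30.900]
diag = √(14.3²+11.9²+23.6²) = √903.06 = 30.051

min=[2.900,-1.300,7.300] max=[17.200,10.600,30.900] diag=30.051


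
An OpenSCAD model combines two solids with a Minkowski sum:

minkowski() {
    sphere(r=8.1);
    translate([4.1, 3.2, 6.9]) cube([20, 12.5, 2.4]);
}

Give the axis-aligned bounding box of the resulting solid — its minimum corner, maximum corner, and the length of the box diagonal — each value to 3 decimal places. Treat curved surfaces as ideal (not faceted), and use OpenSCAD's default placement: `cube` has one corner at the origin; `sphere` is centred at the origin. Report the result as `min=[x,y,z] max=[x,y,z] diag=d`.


A = translate([4.1, 3.2, 6.9]) cube([20, 12.5, 2.4]) → bbox [4.1,3.2,6.9] .. [24.1,15.7,9.3]
B = sphere(r=8.1) → bbox [-8.1,-8.1,-8.1] .. [8.1,8.1,8.1]
lo = A.lo+B.lo = [4.1-8.1, 3.2-8.1, 6.9-8.1] = [-4.000,-4.900,-1.200]
hi = A.hi+B.hi = [24.1+8.1, 15.7+8.1, 9.3+8.1] = [32.200,23.800,17.400]
diag = √(36.2²+28.7²+18.6²) = √2480.09 = 49.801

min=[-4.000,-4.900,-1.200] max=[32.200,23.800,17.400] diag=49.801


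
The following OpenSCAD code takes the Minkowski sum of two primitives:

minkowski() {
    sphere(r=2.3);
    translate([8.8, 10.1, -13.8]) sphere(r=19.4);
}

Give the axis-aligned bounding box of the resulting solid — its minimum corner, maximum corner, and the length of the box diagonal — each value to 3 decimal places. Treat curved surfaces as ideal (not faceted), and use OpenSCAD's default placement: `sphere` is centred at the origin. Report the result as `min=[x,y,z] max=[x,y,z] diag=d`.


A = translate([8.8, 10.1, -13.8]) sphere(r=19.4) → bbox [-10.6,-9.3,-33.2] .. [28.2,29.5,5.6]
B = sphere(r=2.3) → bbox [-2.3,-2.3,-2.3] .. [2.3,2.3,2.3]
lo = A.lo+B.lo = [-10.6-2.3, -9.3-2.3, -33.2-2.3] = [-12.900,-11.600,-35.500]
hi = A.hi+B.hi = [28.2+2.3, 29.5+2.3, 5.6+2.3] = [30.500,31.800,7.900]
diag = √(43.4²+43.4²+43.4²) = √5650.68 = 75.171

min=[-12.900,-11.600,-35.500] max=[30.500,31.800,7.900] diag=75.171


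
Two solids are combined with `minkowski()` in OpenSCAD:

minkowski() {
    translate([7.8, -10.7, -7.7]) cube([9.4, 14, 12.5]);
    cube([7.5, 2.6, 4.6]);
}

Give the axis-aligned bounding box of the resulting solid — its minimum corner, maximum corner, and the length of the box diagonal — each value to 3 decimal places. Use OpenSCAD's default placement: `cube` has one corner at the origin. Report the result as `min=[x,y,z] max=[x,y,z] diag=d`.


min=[7.800,-10.700,-7.700] max=[24.700,5.900,9.400] diag=29.216

A = translate([7.8, -10.7, -7.7]) cube([9.4, 14, 12.5]) → bbox [7.8,-10.7,-7.7] .. [17.2,3.3,4.8]
B = cube([7.5, 2.6, 4.6]) → bbox [0,0,0] .. [7.5,2.6,4.6]
lo = A.lo+B.lo = [7.8+0, -10.7+0, -7.7+0] = [7.800,-10.700,-7.700]
hi = A.hi+B.hi = [17.2+7.5, 3.3+2.6, 4.8+4.6] = [24.700,5.900,9.400]
diag = √(16.9²+16.6²+17.1²) = √853.58 = 29.216


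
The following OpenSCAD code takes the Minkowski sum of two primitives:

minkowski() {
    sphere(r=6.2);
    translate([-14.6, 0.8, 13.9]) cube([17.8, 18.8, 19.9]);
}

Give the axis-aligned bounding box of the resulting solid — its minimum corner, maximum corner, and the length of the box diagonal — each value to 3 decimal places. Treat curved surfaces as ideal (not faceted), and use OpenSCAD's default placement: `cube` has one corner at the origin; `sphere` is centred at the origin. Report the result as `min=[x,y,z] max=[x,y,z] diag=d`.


min=[-20.800,-5.400,7.700] max=[9.400,25.800,40.000] diag=54.118

A = translate([-14.6, 0.8, 13.9]) cube([17.8, 18.8, 19.9]) → bbox [-14.6,0.8,13.9] .. [3.2,19.6,33.8]
B = sphere(r=6.2) → bbox [-6.2,-6.2,-6.2] .. [6.2,6.2,6.2]
lo = A.lo+B.lo = [-14.6-6.2, 0.8-6.2, 13.9-6.2] = [-20.800,-5.400,7.700]
hi = A.hi+B.hi = [3.2+6.2, 19.6+6.2, 33.8+6.2] = [9.400,25.800,40.000]
diag = √(30.2²+31.2²+32.3²) = √2928.77 = 54.118


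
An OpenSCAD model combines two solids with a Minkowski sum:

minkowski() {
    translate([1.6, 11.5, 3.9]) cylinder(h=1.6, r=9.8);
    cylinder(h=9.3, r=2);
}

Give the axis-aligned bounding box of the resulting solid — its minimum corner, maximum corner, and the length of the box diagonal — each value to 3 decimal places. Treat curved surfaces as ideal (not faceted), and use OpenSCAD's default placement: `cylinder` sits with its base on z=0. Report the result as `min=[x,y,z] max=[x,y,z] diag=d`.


A = translate([1.6, 11.5, 3.9]) cylinder(h=1.6, r=9.8) → bbox [-8.2,1.7,3.9] .. [11.4,21.3,5.5]
B = cylinder(h=9.3, r=2) → bbox [-2,-2,0] .. [2,2,9.3]
lo = A.lo+B.lo = [-8.2-2, 1.7-2, 3.9+0] = [-10.200,-0.300,3.900]
hi = A.hi+B.hi = [11.4+2, 21.3+2, 5.5+9.3] = [13.400,23.300,14.800]
diag = √(23.6²+23.6²+10.9²) = √1232.73 = 35.110

min=[-10.200,-0.300,3.900] max=[13.400,23.300,14.800] diag=35.110


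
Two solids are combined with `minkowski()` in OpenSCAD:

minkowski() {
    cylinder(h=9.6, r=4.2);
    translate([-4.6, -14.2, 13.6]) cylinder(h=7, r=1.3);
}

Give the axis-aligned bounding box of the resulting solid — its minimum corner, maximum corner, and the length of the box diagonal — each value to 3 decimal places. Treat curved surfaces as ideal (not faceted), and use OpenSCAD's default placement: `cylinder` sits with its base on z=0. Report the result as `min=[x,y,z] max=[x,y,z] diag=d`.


min=[-10.100,-19.700,13.600] max=[0.900,-8.700,30.200] diag=22.750

A = translate([-4.6, -14.2, 13.6]) cylinder(h=7, r=1.3) → bbox [-5.9,-15.5,13.6] .. [-3.3,-12.9,20.6]
B = cylinder(h=9.6, r=4.2) → bbox [-4.2,-4.2,0] .. [4.2,4.2,9.6]
lo = A.lo+B.lo = [-5.9-4.2, -15.5-4.2, 13.6+0] = [-10.100,-19.700,13.600]
hi = A.hi+B.hi = [-3.3+4.2, -12.9+4.2, 20.6+9.6] = [0.900,-8.700,30.200]
diag = √(11²+11²+16.6²) = √517.56 = 22.750


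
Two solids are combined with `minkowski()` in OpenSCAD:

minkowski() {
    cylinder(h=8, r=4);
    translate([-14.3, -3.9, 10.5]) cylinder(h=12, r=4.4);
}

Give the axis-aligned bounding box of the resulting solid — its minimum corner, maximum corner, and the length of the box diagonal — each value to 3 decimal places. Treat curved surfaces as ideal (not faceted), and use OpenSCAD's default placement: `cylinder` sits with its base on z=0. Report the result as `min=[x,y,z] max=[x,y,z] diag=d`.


min=[-22.700,-12.300,10.500] max=[-5.900,4.500,30.500] diag=31.056

A = translate([-14.3, -3.9, 10.5]) cylinder(h=12, r=4.4) → bbox [-18.7,-8.3,10.5] .. [-9.9,0.5,22.5]
B = cylinder(h=8, r=4) → bbox [-4,-4,0] .. [4,4,8]
lo = A.lo+B.lo = [-18.7-4, -8.3-4, 10.5+0] = [-22.700,-12.300,10.500]
hi = A.hi+B.hi = [-9.9+4, 0.5+4, 22.5+8] = [-5.900,4.500,30.500]
diag = √(16.8²+16.8²+20²) = √964.48 = 31.056


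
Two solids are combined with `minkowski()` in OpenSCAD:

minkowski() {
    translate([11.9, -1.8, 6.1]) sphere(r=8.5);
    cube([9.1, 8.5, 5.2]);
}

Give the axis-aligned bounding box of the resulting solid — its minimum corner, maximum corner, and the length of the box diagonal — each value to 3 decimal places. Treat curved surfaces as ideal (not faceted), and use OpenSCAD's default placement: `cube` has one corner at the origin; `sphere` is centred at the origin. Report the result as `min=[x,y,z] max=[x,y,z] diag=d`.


A = translate([11.9, -1.8, 6.1]) sphere(r=8.5) → bbox [3.4,-10.3,-2.4] .. [20.4,6.7,14.6]
B = cube([9.1, 8.5, 5.2]) → bbox [0,0,0] .. [9.1,8.5,5.2]
lo = A.lo+B.lo = [3.4+0, -10.3+0, -2.4+0] = [3.400,-10.300,-2.400]
hi = A.hi+B.hi = [20.4+9.1, 6.7+8.5, 14.6+5.2] = [29.500,15.200,19.800]
diag = √(26.1²+25.5²+22.2²) = √1824.3 = 42.712

min=[3.400,-10.300,-2.400] max=[29.500,15.200,19.800] diag=42.712


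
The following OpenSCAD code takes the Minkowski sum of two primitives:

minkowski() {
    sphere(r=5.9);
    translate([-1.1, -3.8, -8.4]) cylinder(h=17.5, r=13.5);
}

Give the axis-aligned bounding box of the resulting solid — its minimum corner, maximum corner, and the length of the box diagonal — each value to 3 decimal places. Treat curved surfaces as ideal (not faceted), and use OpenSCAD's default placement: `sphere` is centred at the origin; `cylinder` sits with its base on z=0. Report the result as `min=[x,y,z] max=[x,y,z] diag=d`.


A = translate([-1.1, -3.8, -8.4]) cylinder(h=17.5, r=13.5) → bbox [-14.6,-17.3,-8.4] .. [12.4,9.7,9.1]
B = sphere(r=5.9) → bbox [-5.9,-5.9,-5.9] .. [5.9,5.9,5.9]
lo = A.lo+B.lo = [-14.6-5.9, -17.3-5.9, -8.4-5.9] = [-20.500,-23.200,-14.300]
hi = A.hi+B.hi = [12.4+5.9, 9.7+5.9, 9.1+5.9] = [18.300,15.600,15.000]
diag = √(38.8²+38.8²+29.3²) = √3869.37 = 62.204

min=[-20.500,-23.200,-14.300] max=[18.300,15.600,15.000] diag=62.204


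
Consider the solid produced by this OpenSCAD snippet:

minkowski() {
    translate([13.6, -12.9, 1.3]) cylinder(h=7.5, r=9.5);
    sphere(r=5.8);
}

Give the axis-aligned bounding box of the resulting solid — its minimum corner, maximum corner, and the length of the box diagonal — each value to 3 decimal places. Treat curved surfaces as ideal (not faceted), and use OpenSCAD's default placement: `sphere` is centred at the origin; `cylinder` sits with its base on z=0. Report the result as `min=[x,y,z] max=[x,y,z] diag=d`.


A = translate([13.6, -12.9, 1.3]) cylinder(h=7.5, r=9.5) → bbox [4.1,-22.4,1.3] .. [23.1,-3.4,8.8]
B = sphere(r=5.8) → bbox [-5.8,-5.8,-5.8] .. [5.8,5.8,5.8]
lo = A.lo+B.lo = [4.1-5.8, -22.4-5.8, 1.3-5.8] = [-1.700,-28.200,-4.500]
hi = A.hi+B.hi = [23.1+5.8, -3.4+5.8, 8.8+5.8] = [28.900,2.400,14.600]
diag = √(30.6²+30.6²+19.1²) = √2237.53 = 47.303

min=[-1.700,-28.200,-4.500] max=[28.900,2.400,14.600] diag=47.303


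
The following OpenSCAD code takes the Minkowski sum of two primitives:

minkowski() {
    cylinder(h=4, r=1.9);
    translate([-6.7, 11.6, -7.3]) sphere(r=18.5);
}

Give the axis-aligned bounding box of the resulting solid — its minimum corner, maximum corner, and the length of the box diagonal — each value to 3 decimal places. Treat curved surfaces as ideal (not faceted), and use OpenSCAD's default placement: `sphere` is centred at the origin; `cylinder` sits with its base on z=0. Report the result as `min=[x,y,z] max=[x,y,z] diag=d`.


min=[-27.100,-8.800,-25.800] max=[13.700,32.000,15.200] diag=70.783

A = translate([-6.7, 11.6, -7.3]) sphere(r=18.5) → bbox [-25.2,-6.9,-25.8] .. [11.8,30.1,11.2]
B = cylinder(h=4, r=1.9) → bbox [-1.9,-1.9,0] .. [1.9,1.9,4]
lo = A.lo+B.lo = [-25.2-1.9, -6.9-1.9, -25.8+0] = [-27.100,-8.800,-25.800]
hi = A.hi+B.hi = [11.8+1.9, 30.1+1.9, 11.2+4] = [13.700,32.000,15.200]
diag = √(40.8²+40.8²+41²) = √5010.28 = 70.783


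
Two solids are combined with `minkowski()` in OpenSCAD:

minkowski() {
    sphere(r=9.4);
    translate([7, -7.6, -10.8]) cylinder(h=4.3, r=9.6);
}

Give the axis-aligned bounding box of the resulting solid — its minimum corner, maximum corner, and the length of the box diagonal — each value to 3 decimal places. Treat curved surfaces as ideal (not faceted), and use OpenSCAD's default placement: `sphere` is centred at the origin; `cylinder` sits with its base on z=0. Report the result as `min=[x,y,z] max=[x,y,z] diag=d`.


min=[-12.000,-26.600,-20.200] max=[26.000,11.400,2.900] diag=58.495

A = translate([7, -7.6, -10.8]) cylinder(h=4.3, r=9.6) → bbox [-2.6,-17.2,-10.8] .. [16.6,2,-6.5]
B = sphere(r=9.4) → bbox [-9.4,-9.4,-9.4] .. [9.4,9.4,9.4]
lo = A.lo+B.lo = [-2.6-9.4, -17.2-9.4, -10.8-9.4] = [-12.000,-26.600,-20.200]
hi = A.hi+B.hi = [16.6+9.4, 2+9.4, -6.5+9.4] = [26.000,11.400,2.900]
diag = √(38²+38²+23.1²) = √3421.61 = 58.495


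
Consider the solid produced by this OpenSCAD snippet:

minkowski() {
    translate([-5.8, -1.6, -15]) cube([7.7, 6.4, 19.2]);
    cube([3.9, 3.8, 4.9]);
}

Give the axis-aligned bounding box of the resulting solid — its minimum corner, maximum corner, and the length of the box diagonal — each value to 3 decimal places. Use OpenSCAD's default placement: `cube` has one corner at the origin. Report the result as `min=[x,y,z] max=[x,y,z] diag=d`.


A = translate([-5.8, -1.6, -15]) cube([7.7, 6.4, 19.2]) → bbox [-5.8,-1.6,-15] .. [1.9,4.8,4.2]
B = cube([3.9, 3.8, 4.9]) → bbox [0,0,0] .. [3.9,3.8,4.9]
lo = A.lo+B.lo = [-5.8+0, -1.6+0, -15+0] = [-5.800,-1.600,-15.000]
hi = A.hi+B.hi = [1.9+3.9, 4.8+3.8, 4.2+4.9] = [5.800,8.600,9.100]
diag = √(11.6²+10.2²+24.1²) = √819.41 = 28.625

min=[-5.800,-1.600,-15.000] max=[5.800,8.600,9.100] diag=28.625


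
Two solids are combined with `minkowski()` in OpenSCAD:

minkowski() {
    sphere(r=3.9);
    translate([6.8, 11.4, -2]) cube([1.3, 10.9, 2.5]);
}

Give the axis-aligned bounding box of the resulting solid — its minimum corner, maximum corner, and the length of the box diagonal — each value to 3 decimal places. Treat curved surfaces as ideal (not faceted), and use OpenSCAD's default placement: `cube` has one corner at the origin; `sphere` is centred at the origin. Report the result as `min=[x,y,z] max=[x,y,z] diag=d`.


A = translate([6.8, 11.4, -2]) cube([1.3, 10.9, 2.5]) → bbox [6.8,11.4,-2] .. [8.1,22.3,0.5]
B = sphere(r=3.9) → bbox [-3.9,-3.9,-3.9] .. [3.9,3.9,3.9]
lo = A.lo+B.lo = [6.8-3.9, 11.4-3.9, -2-3.9] = [2.900,7.500,-5.900]
hi = A.hi+B.hi = [8.1+3.9, 22.3+3.9, 0.5+3.9] = [12.000,26.200,4.400]
diag = √(9.1²+18.7²+10.3²) = √538.59 = 23.208

min=[2.900,7.500,-5.900] max=[12.000,26.200,4.400] diag=23.208


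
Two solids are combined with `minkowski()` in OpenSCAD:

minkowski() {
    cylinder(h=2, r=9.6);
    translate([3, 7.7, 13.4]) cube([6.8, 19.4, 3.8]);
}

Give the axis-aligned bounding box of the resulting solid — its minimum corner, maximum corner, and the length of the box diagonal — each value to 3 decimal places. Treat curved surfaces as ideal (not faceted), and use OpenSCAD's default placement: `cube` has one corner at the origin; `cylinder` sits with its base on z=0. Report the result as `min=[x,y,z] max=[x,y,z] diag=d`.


A = translate([3, 7.7, 13.4]) cube([6.8, 19.4, 3.8]) → bbox [3,7.7,13.4] .. [9.8,27.1,17.2]
B = cylinder(h=2, r=9.6) → bbox [-9.6,-9.6,0] .. [9.6,9.6,2]
lo = A.lo+B.lo = [3-9.6, 7.7-9.6, 13.4+0] = [-6.600,-1.900,13.400]
hi = A.hi+B.hi = [9.8+9.6, 27.1+9.6, 17.2+2] = [19.400,36.700,19.200]
diag = √(26²+38.6²+5.8²) = √2199.6 = 46.900

min=[-6.600,-1.900,13.400] max=[19.400,36.700,19.200] diag=46.900


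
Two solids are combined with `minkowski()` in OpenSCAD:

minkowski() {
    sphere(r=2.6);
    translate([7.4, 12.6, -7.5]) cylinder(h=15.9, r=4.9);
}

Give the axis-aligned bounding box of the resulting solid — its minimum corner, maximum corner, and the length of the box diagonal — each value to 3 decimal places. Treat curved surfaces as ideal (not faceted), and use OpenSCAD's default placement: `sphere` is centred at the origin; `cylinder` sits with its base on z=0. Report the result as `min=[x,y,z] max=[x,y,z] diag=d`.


A = translate([7.4, 12.6, -7.5]) cylinder(h=15.9, r=4.9) → bbox [2.5,7.7,-7.5] .. [12.3,17.5,8.4]
B = sphere(r=2.6) → bbox [-2.6,-2.6,-2.6] .. [2.6,2.6,2.6]
lo = A.lo+B.lo = [2.5-2.6, 7.7-2.6, -7.5-2.6] = [-0.100,5.100,-10.100]
hi = A.hi+B.hi = [12.3+2.6, 17.5+2.6, 8.4+2.6] = [14.900,20.100,11.000]
diag = √(15²+15²+21.1²) = √895.21 = 29.920

min=[-0.100,5.100,-10.100] max=[14.900,20.100,11.000] diag=29.920


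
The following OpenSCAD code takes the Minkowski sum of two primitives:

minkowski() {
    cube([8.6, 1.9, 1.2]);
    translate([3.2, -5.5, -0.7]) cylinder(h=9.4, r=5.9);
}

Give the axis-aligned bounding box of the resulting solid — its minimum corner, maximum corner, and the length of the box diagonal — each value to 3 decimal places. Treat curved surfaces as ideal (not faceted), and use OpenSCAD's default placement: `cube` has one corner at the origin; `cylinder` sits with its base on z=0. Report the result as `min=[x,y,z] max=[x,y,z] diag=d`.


A = translate([3.2, -5.5, -0.7]) cylinder(h=9.4, r=5.9) → bbox [-2.7,-11.4,-0.7] .. [9.1,0.4,8.7]
B = cube([8.6, 1.9, 1.2]) → bbox [0,0,0] .. [8.6,1.9,1.2]
lo = A.lo+B.lo = [-2.7+0, -11.4+0, -0.7+0] = [-2.700,-11.400,-0.700]
hi = A.hi+B.hi = [9.1+8.6, 0.4+1.9, 8.7+1.2] = [17.700,2.300,9.900]
diag = √(20.4²+13.7²+10.6²) = √716.21 = 26.762

min=[-2.700,-11.400,-0.700] max=[17.700,2.300,9.900] diag=26.762
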